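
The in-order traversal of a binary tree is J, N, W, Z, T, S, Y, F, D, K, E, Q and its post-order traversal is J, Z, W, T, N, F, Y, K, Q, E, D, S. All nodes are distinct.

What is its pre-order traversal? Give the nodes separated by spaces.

S N J T W Z D Y F E K Q

The last element of post-order is the root; it splits in-order into left and right subtrees.
Root S: left subtree has 5 nodes {J, N, W, Z, T}, right has 6 {Y, F, D, K, E, Q}.
  Root N: left subtree has 1 node {J}, right has 3 {W, Z, T}.
    Root T: left subtree has 2 nodes {W, Z}, right has 0 { }.
      Root W: left subtree has 0 nodes { }, right has 1 {Z}.
  Root D: left subtree has 2 nodes {Y, F}, right has 3 {K, E, Q}.
    Root Y: left subtree has 0 nodes { }, right has 1 {F}.
    Root E: left subtree has 1 node {K}, right has 1 {Q}.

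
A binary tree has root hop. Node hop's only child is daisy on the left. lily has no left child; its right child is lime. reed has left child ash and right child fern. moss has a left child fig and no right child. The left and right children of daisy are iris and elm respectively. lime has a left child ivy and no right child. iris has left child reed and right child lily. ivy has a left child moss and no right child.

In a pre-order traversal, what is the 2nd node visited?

daisy

Pre-order visits the node, then its left subtree, then its right subtree.
Visit hop.
At hop: go left to daisy.
  Visit daisy.
  At daisy: go left to iris.
    Visit iris.
    At iris: go left to reed.
      Visit reed.
      At reed: go left to ash.
        ash is a leaf — visit ash.
      At reed: go right to fern.
        fern is a leaf — visit fern.
    At iris: go right to lily.
      Visit lily.
      At lily: no left child.
      At lily: go right to lime.
        Visit lime.
        At lime: go left to ivy.
          Visit ivy.
          At ivy: go left to moss.
            Visit moss.
            At moss: go left to fig.
              fig is a leaf — visit fig.
            At moss: no right child.
          At ivy: no right child.
        At lime: no right child.
  At daisy: go right to elm.
    elm is a leaf — visit elm.
At hop: no right child.
Full pre-order sequence: hop, daisy, iris, reed, ash, fern, lily, lime, ivy, moss, fig, elm.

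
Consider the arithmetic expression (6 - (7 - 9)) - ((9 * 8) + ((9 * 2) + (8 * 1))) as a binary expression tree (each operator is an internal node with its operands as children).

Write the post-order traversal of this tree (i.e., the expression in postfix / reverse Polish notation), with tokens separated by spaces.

Post-order on an expression tree gives postfix notation: for each operator, emit left operand, right operand, then the operator.

6 7 9 - - 9 8 * 9 2 * 8 1 * + + -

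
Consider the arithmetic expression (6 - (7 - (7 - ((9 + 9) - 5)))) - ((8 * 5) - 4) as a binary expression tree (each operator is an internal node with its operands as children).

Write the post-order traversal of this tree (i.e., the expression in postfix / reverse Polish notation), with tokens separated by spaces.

6 7 7 9 9 + 5 - - - - 8 5 * 4 - -

Post-order on an expression tree gives postfix notation: for each operator, emit left operand, right operand, then the operator.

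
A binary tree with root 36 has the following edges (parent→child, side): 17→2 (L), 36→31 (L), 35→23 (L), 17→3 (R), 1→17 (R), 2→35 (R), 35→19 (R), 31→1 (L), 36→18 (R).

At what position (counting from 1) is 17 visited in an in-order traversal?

In-order visits the left subtree, then the node, then the right subtree.
At 36: go left to 31.
  At 31: go left to 1.
    At 1: no left child.
    Visit 1.
    At 1: go right to 17.
      At 17: go left to 2.
        At 2: no left child.
        Visit 2.
        At 2: go right to 35.
          At 35: go left to 23.
            23 is a leaf — visit 23.
          Visit 35.
          At 35: go right to 19.
            19 is a leaf — visit 19.
      Visit 17.
      At 17: go right to 3.
        3 is a leaf — visit 3.
  Visit 31.
  At 31: no right child.
Visit 36.
At 36: go right to 18.
  18 is a leaf — visit 18.
Full in-order sequence: 1, 2, 23, 35, 19, 17, 3, 31, 36, 18.

6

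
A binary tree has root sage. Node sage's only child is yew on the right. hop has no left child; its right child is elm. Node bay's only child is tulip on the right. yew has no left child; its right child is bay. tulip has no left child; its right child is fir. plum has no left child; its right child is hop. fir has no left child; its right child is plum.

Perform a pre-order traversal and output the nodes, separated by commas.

sage, yew, bay, tulip, fir, plum, hop, elm

Pre-order visits the node, then its left subtree, then its right subtree.
Visit sage.
At sage: no left child.
At sage: go right to yew.
  Visit yew.
  At yew: no left child.
  At yew: go right to bay.
    Visit bay.
    At bay: no left child.
    At bay: go right to tulip.
      Visit tulip.
      At tulip: no left child.
      At tulip: go right to fir.
        Visit fir.
        At fir: no left child.
        At fir: go right to plum.
          Visit plum.
          At plum: no left child.
          At plum: go right to hop.
            Visit hop.
            At hop: no left child.
            At hop: go right to elm.
              elm is a leaf — visit elm.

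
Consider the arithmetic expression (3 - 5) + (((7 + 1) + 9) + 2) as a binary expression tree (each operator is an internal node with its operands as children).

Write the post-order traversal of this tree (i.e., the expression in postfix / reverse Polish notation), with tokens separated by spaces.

3 5 - 7 1 + 9 + 2 + +

Post-order on an expression tree gives postfix notation: for each operator, emit left operand, right operand, then the operator.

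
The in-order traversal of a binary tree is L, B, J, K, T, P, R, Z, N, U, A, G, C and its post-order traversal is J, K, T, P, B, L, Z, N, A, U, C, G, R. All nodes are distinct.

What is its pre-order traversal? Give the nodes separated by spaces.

R L B P T K J G U N Z A C

The last element of post-order is the root; it splits in-order into left and right subtrees.
Root R: left subtree has 6 nodes {L, B, J, K, T, P}, right has 6 {Z, N, U, A, G, C}.
  Root L: left subtree has 0 nodes { }, right has 5 {B, J, K, T, P}.
    Root B: left subtree has 0 nodes { }, right has 4 {J, K, T, P}.
      Root P: left subtree has 3 nodes {J, K, T}, right has 0 { }.
        Root T: left subtree has 2 nodes {J, K}, right has 0 { }.
          Root K: left subtree has 1 node {J}, right has 0 { }.
  Root G: left subtree has 4 nodes {Z, N, U, A}, right has 1 {C}.
    Root U: left subtree has 2 nodes {Z, N}, right has 1 {A}.
      Root N: left subtree has 1 node {Z}, right has 0 { }.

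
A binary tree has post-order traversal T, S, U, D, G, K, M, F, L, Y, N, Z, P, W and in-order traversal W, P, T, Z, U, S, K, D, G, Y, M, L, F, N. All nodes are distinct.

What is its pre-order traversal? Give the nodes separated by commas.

W, P, Z, T, N, Y, K, U, S, G, D, L, M, F

The last element of post-order is the root; it splits in-order into left and right subtrees.
Root W: left subtree has 0 nodes { }, right has 13 {P, T, Z, U, S, K, D, G, Y, M, L, F, N}.
  Root P: left subtree has 0 nodes { }, right has 12 {T, Z, U, S, K, D, G, Y, M, L, F, N}.
    Root Z: left subtree has 1 node {T}, right has 10 {U, S, K, D, G, Y, M, L, F, N}.
      Root N: left subtree has 9 nodes {U, S, K, D, G, Y, M, L, F}, right has 0 { }.
        Root Y: left subtree has 5 nodes {U, S, K, D, G}, right has 3 {M, L, F}.
          Root K: left subtree has 2 nodes {U, S}, right has 2 {D, G}.
            Root U: left subtree has 0 nodes { }, right has 1 {S}.
            Root G: left subtree has 1 node {D}, right has 0 { }.
          Root L: left subtree has 1 node {M}, right has 1 {F}.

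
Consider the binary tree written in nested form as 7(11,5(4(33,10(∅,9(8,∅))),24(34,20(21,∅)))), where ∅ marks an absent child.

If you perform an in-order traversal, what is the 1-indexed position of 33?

In-order visits the left subtree, then the node, then the right subtree.
At 7: go left to 11.
  11 is a leaf — visit 11.
Visit 7.
At 7: go right to 5.
  At 5: go left to 4.
    At 4: go left to 33.
      33 is a leaf — visit 33.
    Visit 4.
    At 4: go right to 10.
      At 10: no left child.
      Visit 10.
      At 10: go right to 9.
        At 9: go left to 8.
          8 is a leaf — visit 8.
        Visit 9.
        At 9: no right child.
  Visit 5.
  At 5: go right to 24.
    At 24: go left to 34.
      34 is a leaf — visit 34.
    Visit 24.
    At 24: go right to 20.
      At 20: go left to 21.
        21 is a leaf — visit 21.
      Visit 20.
      At 20: no right child.
Full in-order sequence: 11, 7, 33, 4, 10, 8, 9, 5, 34, 24, 21, 20.

3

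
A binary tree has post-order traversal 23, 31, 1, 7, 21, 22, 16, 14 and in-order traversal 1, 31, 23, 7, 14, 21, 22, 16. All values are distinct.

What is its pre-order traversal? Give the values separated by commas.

The last element of post-order is the root; it splits in-order into left and right subtrees.
Root 14: left subtree has 4 nodes {1, 31, 23, 7}, right has 3 {21, 22, 16}.
  Root 7: left subtree has 3 nodes {1, 31, 23}, right has 0 { }.
    Root 1: left subtree has 0 nodes { }, right has 2 {31, 23}.
      Root 31: left subtree has 0 nodes { }, right has 1 {23}.
  Root 16: left subtree has 2 nodes {21, 22}, right has 0 { }.
    Root 22: left subtree has 1 node {21}, right has 0 { }.

14, 7, 1, 31, 23, 16, 22, 21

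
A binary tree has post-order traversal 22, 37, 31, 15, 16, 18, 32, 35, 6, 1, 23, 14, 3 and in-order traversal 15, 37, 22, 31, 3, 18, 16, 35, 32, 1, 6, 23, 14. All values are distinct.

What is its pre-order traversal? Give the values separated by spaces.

The last element of post-order is the root; it splits in-order into left and right subtrees.
Root 3: left subtree has 4 nodes {15, 37, 22, 31}, right has 8 {18, 16, 35, 32, 1, 6, 23, 14}.
  Root 15: left subtree has 0 nodes { }, right has 3 {37, 22, 31}.
    Root 31: left subtree has 2 nodes {37, 22}, right has 0 { }.
      Root 37: left subtree has 0 nodes { }, right has 1 {22}.
  Root 14: left subtree has 7 nodes {18, 16, 35, 32, 1, 6, 23}, right has 0 { }.
    Root 23: left subtree has 6 nodes {18, 16, 35, 32, 1, 6}, right has 0 { }.
      Root 1: left subtree has 4 nodes {18, 16, 35, 32}, right has 1 {6}.
        Root 35: left subtree has 2 nodes {18, 16}, right has 1 {32}.
          Root 18: left subtree has 0 nodes { }, right has 1 {16}.

3 15 31 37 22 14 23 1 35 18 16 32 6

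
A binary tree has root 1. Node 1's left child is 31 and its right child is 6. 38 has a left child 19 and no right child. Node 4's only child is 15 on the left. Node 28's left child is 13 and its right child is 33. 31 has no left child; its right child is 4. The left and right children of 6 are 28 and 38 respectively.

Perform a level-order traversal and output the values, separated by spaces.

Level-order visits nodes level by level from the root, left to right within each level.
Level 0: 1
Level 1: 31, 6
Level 2: 4, 28, 38
Level 3: 15, 13, 33, 19

1 31 6 4 28 38 15 13 33 19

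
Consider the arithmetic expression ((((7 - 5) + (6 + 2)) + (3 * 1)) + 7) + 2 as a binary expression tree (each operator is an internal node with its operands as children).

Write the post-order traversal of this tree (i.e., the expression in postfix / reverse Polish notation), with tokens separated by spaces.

7 5 - 6 2 + + 3 1 * + 7 + 2 +

Post-order on an expression tree gives postfix notation: for each operator, emit left operand, right operand, then the operator.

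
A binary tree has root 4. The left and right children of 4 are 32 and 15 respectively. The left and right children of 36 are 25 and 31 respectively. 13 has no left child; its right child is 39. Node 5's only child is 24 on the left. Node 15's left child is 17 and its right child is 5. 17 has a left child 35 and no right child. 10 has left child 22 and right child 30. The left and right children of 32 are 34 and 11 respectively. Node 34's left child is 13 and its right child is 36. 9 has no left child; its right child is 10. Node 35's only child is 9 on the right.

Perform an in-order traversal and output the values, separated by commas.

13, 39, 34, 25, 36, 31, 32, 11, 4, 35, 9, 22, 10, 30, 17, 15, 24, 5

In-order visits the left subtree, then the node, then the right subtree.
At 4: go left to 32.
  At 32: go left to 34.
    At 34: go left to 13.
      At 13: no left child.
      Visit 13.
      At 13: go right to 39.
        39 is a leaf — visit 39.
    Visit 34.
    At 34: go right to 36.
      At 36: go left to 25.
        25 is a leaf — visit 25.
      Visit 36.
      At 36: go right to 31.
        31 is a leaf — visit 31.
  Visit 32.
  At 32: go right to 11.
    11 is a leaf — visit 11.
Visit 4.
At 4: go right to 15.
  At 15: go left to 17.
    At 17: go left to 35.
      At 35: no left child.
      Visit 35.
      At 35: go right to 9.
        At 9: no left child.
        Visit 9.
        At 9: go right to 10.
          At 10: go left to 22.
            22 is a leaf — visit 22.
          Visit 10.
          At 10: go right to 30.
            30 is a leaf — visit 30.
    Visit 17.
    At 17: no right child.
  Visit 15.
  At 15: go right to 5.
    At 5: go left to 24.
      24 is a leaf — visit 24.
    Visit 5.
    At 5: no right child.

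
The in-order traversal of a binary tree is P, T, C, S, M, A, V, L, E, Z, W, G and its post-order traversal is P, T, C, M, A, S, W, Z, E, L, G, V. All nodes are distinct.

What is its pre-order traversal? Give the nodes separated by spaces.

V S C T P A M G L E Z W

The last element of post-order is the root; it splits in-order into left and right subtrees.
Root V: left subtree has 6 nodes {P, T, C, S, M, A}, right has 5 {L, E, Z, W, G}.
  Root S: left subtree has 3 nodes {P, T, C}, right has 2 {M, A}.
    Root C: left subtree has 2 nodes {P, T}, right has 0 { }.
      Root T: left subtree has 1 node {P}, right has 0 { }.
    Root A: left subtree has 1 node {M}, right has 0 { }.
  Root G: left subtree has 4 nodes {L, E, Z, W}, right has 0 { }.
    Root L: left subtree has 0 nodes { }, right has 3 {E, Z, W}.
      Root E: left subtree has 0 nodes { }, right has 2 {Z, W}.
        Root Z: left subtree has 0 nodes { }, right has 1 {W}.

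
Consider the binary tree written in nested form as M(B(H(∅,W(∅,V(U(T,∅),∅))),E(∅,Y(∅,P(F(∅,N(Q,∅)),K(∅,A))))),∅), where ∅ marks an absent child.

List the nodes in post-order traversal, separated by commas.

T, U, V, W, H, Q, N, F, A, K, P, Y, E, B, M

Post-order visits the left subtree, then the right subtree, then the node.
At M: go left to B.
  At B: go left to H.
    At H: no left child.
    At H: go right to W.
      At W: no left child.
      At W: go right to V.
        At V: go left to U.
          At U: go left to T.
            T is a leaf — visit T.
          At U: no right child.
          Visit U.
        At V: no right child.
        Visit V.
      Visit W.
    Visit H.
  At B: go right to E.
    At E: no left child.
    At E: go right to Y.
      At Y: no left child.
      At Y: go right to P.
        At P: go left to F.
          At F: no left child.
          At F: go right to N.
            At N: go left to Q.
              Q is a leaf — visit Q.
            At N: no right child.
            Visit N.
          Visit F.
        At P: go right to K.
          At K: no left child.
          At K: go right to A.
            A is a leaf — visit A.
          Visit K.
        Visit P.
      Visit Y.
    Visit E.
  Visit B.
At M: no right child.
Visit M.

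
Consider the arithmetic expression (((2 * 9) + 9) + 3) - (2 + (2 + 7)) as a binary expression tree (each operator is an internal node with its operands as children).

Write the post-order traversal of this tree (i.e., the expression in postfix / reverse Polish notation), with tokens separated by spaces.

2 9 * 9 + 3 + 2 2 7 + + -

Post-order on an expression tree gives postfix notation: for each operator, emit left operand, right operand, then the operator.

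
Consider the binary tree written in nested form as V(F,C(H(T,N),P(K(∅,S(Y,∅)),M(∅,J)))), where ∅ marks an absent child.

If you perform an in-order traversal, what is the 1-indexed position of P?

In-order visits the left subtree, then the node, then the right subtree.
At V: go left to F.
  F is a leaf — visit F.
Visit V.
At V: go right to C.
  At C: go left to H.
    At H: go left to T.
      T is a leaf — visit T.
    Visit H.
    At H: go right to N.
      N is a leaf — visit N.
  Visit C.
  At C: go right to P.
    At P: go left to K.
      At K: no left child.
      Visit K.
      At K: go right to S.
        At S: go left to Y.
          Y is a leaf — visit Y.
        Visit S.
        At S: no right child.
    Visit P.
    At P: go right to M.
      At M: no left child.
      Visit M.
      At M: go right to J.
        J is a leaf — visit J.
Full in-order sequence: F, V, T, H, N, C, K, Y, S, P, M, J.

10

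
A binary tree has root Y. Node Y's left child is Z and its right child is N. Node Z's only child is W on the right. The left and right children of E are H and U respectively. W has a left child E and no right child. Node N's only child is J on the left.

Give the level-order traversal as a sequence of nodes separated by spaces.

Y Z N W J E H U

Level-order visits nodes level by level from the root, left to right within each level.
Level 0: Y
Level 1: Z, N
Level 2: W, J
Level 3: E
Level 4: H, U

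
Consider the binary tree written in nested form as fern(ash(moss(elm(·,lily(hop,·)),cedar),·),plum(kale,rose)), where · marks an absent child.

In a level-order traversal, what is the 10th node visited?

Level-order visits nodes level by level from the root, left to right within each level.
Level 0: fern
Level 1: ash, plum
Level 2: moss, kale, rose
Level 3: elm, cedar
Level 4: lily
Level 5: hop
Full level-order sequence: fern, ash, plum, moss, kale, rose, elm, cedar, lily, hop.

hop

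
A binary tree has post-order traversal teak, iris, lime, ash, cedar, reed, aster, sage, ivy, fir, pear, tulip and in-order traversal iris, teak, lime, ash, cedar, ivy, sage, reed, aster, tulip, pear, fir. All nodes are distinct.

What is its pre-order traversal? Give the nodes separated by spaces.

tulip ivy cedar ash lime iris teak sage aster reed pear fir

The last element of post-order is the root; it splits in-order into left and right subtrees.
Root tulip: left subtree has 9 nodes {iris, teak, lime, ash, cedar, ivy, sage, reed, aster}, right has 2 {pear, fir}.
  Root ivy: left subtree has 5 nodes {iris, teak, lime, ash, cedar}, right has 3 {sage, reed, aster}.
    Root cedar: left subtree has 4 nodes {iris, teak, lime, ash}, right has 0 { }.
      Root ash: left subtree has 3 nodes {iris, teak, lime}, right has 0 { }.
        Root lime: left subtree has 2 nodes {iris, teak}, right has 0 { }.
          Root iris: left subtree has 0 nodes { }, right has 1 {teak}.
    Root sage: left subtree has 0 nodes { }, right has 2 {reed, aster}.
      Root aster: left subtree has 1 node {reed}, right has 0 { }.
  Root pear: left subtree has 0 nodes { }, right has 1 {fir}.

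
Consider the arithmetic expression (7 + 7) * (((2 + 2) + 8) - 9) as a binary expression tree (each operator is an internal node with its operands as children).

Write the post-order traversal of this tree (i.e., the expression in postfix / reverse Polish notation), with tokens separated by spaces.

7 7 + 2 2 + 8 + 9 - *

Post-order on an expression tree gives postfix notation: for each operator, emit left operand, right operand, then the operator.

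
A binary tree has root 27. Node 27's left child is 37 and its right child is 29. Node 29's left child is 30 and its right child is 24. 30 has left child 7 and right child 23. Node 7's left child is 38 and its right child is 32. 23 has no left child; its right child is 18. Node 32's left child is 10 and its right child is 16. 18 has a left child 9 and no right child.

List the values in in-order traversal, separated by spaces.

37 27 38 7 10 32 16 30 23 9 18 29 24

In-order visits the left subtree, then the node, then the right subtree.
At 27: go left to 37.
  37 is a leaf — visit 37.
Visit 27.
At 27: go right to 29.
  At 29: go left to 30.
    At 30: go left to 7.
      At 7: go left to 38.
        38 is a leaf — visit 38.
      Visit 7.
      At 7: go right to 32.
        At 32: go left to 10.
          10 is a leaf — visit 10.
        Visit 32.
        At 32: go right to 16.
          16 is a leaf — visit 16.
    Visit 30.
    At 30: go right to 23.
      At 23: no left child.
      Visit 23.
      At 23: go right to 18.
        At 18: go left to 9.
          9 is a leaf — visit 9.
        Visit 18.
        At 18: no right child.
  Visit 29.
  At 29: go right to 24.
    24 is a leaf — visit 24.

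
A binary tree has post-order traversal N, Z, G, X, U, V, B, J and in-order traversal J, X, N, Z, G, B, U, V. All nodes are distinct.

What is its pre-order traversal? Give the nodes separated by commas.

The last element of post-order is the root; it splits in-order into left and right subtrees.
Root J: left subtree has 0 nodes { }, right has 7 {X, N, Z, G, B, U, V}.
  Root B: left subtree has 4 nodes {X, N, Z, G}, right has 2 {U, V}.
    Root X: left subtree has 0 nodes { }, right has 3 {N, Z, G}.
      Root G: left subtree has 2 nodes {N, Z}, right has 0 { }.
        Root Z: left subtree has 1 node {N}, right has 0 { }.
    Root V: left subtree has 1 node {U}, right has 0 { }.

J, B, X, G, Z, N, V, U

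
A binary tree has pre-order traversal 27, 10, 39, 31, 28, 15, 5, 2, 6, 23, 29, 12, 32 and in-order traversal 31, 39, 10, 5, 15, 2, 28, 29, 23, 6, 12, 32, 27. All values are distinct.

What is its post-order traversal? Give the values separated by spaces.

31 39 5 2 15 29 23 32 12 6 28 10 27

The first element of pre-order is the root; it splits in-order into left and right subtrees.
Root 27: left subtree has 12 nodes {31, 39, 10, 5, 15, 2, 28, 29, 23, 6, 12, 32}, right has 0 { }.
  Root 10: left subtree has 2 nodes {31, 39}, right has 9 {5, 15, 2, 28, 29, 23, 6, 12, 32}.
    Root 39: left subtree has 1 node {31}, right has 0 { }.
    Root 28: left subtree has 3 nodes {5, 15, 2}, right has 5 {29, 23, 6, 12, 32}.
      Root 15: left subtree has 1 node {5}, right has 1 {2}.
      Root 6: left subtree has 2 nodes {29, 23}, right has 2 {12, 32}.
        Root 23: left subtree has 1 node {29}, right has 0 { }.
        Root 12: left subtree has 0 nodes { }, right has 1 {32}.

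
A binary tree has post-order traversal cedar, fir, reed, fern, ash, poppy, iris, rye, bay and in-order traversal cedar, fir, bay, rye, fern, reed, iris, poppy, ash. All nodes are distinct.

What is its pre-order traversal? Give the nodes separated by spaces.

bay fir cedar rye iris fern reed poppy ash

The last element of post-order is the root; it splits in-order into left and right subtrees.
Root bay: left subtree has 2 nodes {cedar, fir}, right has 6 {rye, fern, reed, iris, poppy, ash}.
  Root fir: left subtree has 1 node {cedar}, right has 0 { }.
  Root rye: left subtree has 0 nodes { }, right has 5 {fern, reed, iris, poppy, ash}.
    Root iris: left subtree has 2 nodes {fern, reed}, right has 2 {poppy, ash}.
      Root fern: left subtree has 0 nodes { }, right has 1 {reed}.
      Root poppy: left subtree has 0 nodes { }, right has 1 {ash}.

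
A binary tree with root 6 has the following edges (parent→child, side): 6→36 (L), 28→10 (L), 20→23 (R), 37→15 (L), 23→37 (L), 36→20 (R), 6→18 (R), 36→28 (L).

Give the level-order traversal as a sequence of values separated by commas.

Level-order visits nodes level by level from the root, left to right within each level.
Level 0: 6
Level 1: 36, 18
Level 2: 28, 20
Level 3: 10, 23
Level 4: 37
Level 5: 15

6, 36, 18, 28, 20, 10, 23, 37, 15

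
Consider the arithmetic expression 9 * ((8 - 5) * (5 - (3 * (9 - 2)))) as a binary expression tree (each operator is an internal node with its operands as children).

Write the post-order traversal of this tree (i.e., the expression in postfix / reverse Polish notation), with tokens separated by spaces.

9 8 5 - 5 3 9 2 - * - * *

Post-order on an expression tree gives postfix notation: for each operator, emit left operand, right operand, then the operator.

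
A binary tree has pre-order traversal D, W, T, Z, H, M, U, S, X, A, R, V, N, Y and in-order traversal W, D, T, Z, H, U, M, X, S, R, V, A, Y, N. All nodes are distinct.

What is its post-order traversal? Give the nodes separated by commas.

The first element of pre-order is the root; it splits in-order into left and right subtrees.
Root D: left subtree has 1 node {W}, right has 12 {T, Z, H, U, M, X, S, R, V, A, Y, N}.
  Root T: left subtree has 0 nodes { }, right has 11 {Z, H, U, M, X, S, R, V, A, Y, N}.
    Root Z: left subtree has 0 nodes { }, right has 10 {H, U, M, X, S, R, V, A, Y, N}.
      Root H: left subtree has 0 nodes { }, right has 9 {U, M, X, S, R, V, A, Y, N}.
        Root M: left subtree has 1 node {U}, right has 7 {X, S, R, V, A, Y, N}.
          Root S: left subtree has 1 node {X}, right has 5 {R, V, A, Y, N}.
            Root A: left subtree has 2 nodes {R, V}, right has 2 {Y, N}.
              Root R: left subtree has 0 nodes { }, right has 1 {V}.
              Root N: left subtree has 1 node {Y}, right has 0 { }.

W, U, X, V, R, Y, N, A, S, M, H, Z, T, D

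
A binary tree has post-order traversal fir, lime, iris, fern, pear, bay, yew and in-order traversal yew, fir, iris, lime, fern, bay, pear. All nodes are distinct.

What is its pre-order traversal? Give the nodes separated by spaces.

yew bay fern iris fir lime pear

The last element of post-order is the root; it splits in-order into left and right subtrees.
Root yew: left subtree has 0 nodes { }, right has 6 {fir, iris, lime, fern, bay, pear}.
  Root bay: left subtree has 4 nodes {fir, iris, lime, fern}, right has 1 {pear}.
    Root fern: left subtree has 3 nodes {fir, iris, lime}, right has 0 { }.
      Root iris: left subtree has 1 node {fir}, right has 1 {lime}.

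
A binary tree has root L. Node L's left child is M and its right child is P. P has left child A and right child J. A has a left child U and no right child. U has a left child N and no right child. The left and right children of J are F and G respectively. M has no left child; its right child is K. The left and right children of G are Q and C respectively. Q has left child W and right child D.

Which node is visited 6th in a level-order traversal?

Level-order visits nodes level by level from the root, left to right within each level.
Level 0: L
Level 1: M, P
Level 2: K, A, J
Level 3: U, F, G
Level 4: N, Q, C
Level 5: W, D
Full level-order sequence: L, M, P, K, A, J, U, F, G, N, Q, C, W, D.

J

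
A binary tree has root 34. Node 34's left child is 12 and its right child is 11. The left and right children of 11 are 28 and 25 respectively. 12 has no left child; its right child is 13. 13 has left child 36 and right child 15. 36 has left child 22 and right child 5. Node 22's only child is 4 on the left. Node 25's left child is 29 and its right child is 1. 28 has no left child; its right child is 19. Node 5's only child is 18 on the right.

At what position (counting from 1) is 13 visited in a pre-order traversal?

3

Pre-order visits the node, then its left subtree, then its right subtree.
Visit 34.
At 34: go left to 12.
  Visit 12.
  At 12: no left child.
  At 12: go right to 13.
    Visit 13.
    At 13: go left to 36.
      Visit 36.
      At 36: go left to 22.
        Visit 22.
        At 22: go left to 4.
          4 is a leaf — visit 4.
        At 22: no right child.
      At 36: go right to 5.
        Visit 5.
        At 5: no left child.
        At 5: go right to 18.
          18 is a leaf — visit 18.
    At 13: go right to 15.
      15 is a leaf — visit 15.
At 34: go right to 11.
  Visit 11.
  At 11: go left to 28.
    Visit 28.
    At 28: no left child.
    At 28: go right to 19.
      19 is a leaf — visit 19.
  At 11: go right to 25.
    Visit 25.
    At 25: go left to 29.
      29 is a leaf — visit 29.
    At 25: go right to 1.
      1 is a leaf — visit 1.
Full pre-order sequence: 34, 12, 13, 36, 22, 4, 5, 18, 15, 11, 28, 19, 25, 29, 1.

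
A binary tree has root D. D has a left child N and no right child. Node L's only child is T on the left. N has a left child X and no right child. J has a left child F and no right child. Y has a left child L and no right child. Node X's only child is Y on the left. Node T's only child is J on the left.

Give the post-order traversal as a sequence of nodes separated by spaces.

F J T L Y X N D

Post-order visits the left subtree, then the right subtree, then the node.
At D: go left to N.
  At N: go left to X.
    At X: go left to Y.
      At Y: go left to L.
        At L: go left to T.
          At T: go left to J.
            At J: go left to F.
              F is a leaf — visit F.
            At J: no right child.
            Visit J.
          At T: no right child.
          Visit T.
        At L: no right child.
        Visit L.
      At Y: no right child.
      Visit Y.
    At X: no right child.
    Visit X.
  At N: no right child.
  Visit N.
At D: no right child.
Visit D.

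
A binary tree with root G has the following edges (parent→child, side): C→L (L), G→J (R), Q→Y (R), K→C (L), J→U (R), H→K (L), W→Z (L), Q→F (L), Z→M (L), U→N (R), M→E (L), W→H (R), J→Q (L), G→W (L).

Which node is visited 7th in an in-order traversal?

In-order visits the left subtree, then the node, then the right subtree.
At G: go left to W.
  At W: go left to Z.
    At Z: go left to M.
      At M: go left to E.
        E is a leaf — visit E.
      Visit M.
      At M: no right child.
    Visit Z.
    At Z: no right child.
  Visit W.
  At W: go right to H.
    At H: go left to K.
      At K: go left to C.
        At C: go left to L.
          L is a leaf — visit L.
        Visit C.
        At C: no right child.
      Visit K.
      At K: no right child.
    Visit H.
    At H: no right child.
Visit G.
At G: go right to J.
  At J: go left to Q.
    At Q: go left to F.
      F is a leaf — visit F.
    Visit Q.
    At Q: go right to Y.
      Y is a leaf — visit Y.
  Visit J.
  At J: go right to U.
    At U: no left child.
    Visit U.
    At U: go right to N.
      N is a leaf — visit N.
Full in-order sequence: E, M, Z, W, L, C, K, H, G, F, Q, Y, J, U, N.

K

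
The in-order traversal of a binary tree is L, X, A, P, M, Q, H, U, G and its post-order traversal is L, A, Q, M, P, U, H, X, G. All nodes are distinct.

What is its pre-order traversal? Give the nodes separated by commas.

The last element of post-order is the root; it splits in-order into left and right subtrees.
Root G: left subtree has 8 nodes {L, X, A, P, M, Q, H, U}, right has 0 { }.
  Root X: left subtree has 1 node {L}, right has 6 {A, P, M, Q, H, U}.
    Root H: left subtree has 4 nodes {A, P, M, Q}, right has 1 {U}.
      Root P: left subtree has 1 node {A}, right has 2 {M, Q}.
        Root M: left subtree has 0 nodes { }, right has 1 {Q}.

G, X, L, H, P, A, M, Q, U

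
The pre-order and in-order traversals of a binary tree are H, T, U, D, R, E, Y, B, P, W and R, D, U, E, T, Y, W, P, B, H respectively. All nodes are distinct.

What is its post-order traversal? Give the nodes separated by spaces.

R D E U W P B Y T H

The first element of pre-order is the root; it splits in-order into left and right subtrees.
Root H: left subtree has 9 nodes {R, D, U, E, T, Y, W, P, B}, right has 0 { }.
  Root T: left subtree has 4 nodes {R, D, U, E}, right has 4 {Y, W, P, B}.
    Root U: left subtree has 2 nodes {R, D}, right has 1 {E}.
      Root D: left subtree has 1 node {R}, right has 0 { }.
    Root Y: left subtree has 0 nodes { }, right has 3 {W, P, B}.
      Root B: left subtree has 2 nodes {W, P}, right has 0 { }.
        Root P: left subtree has 1 node {W}, right has 0 { }.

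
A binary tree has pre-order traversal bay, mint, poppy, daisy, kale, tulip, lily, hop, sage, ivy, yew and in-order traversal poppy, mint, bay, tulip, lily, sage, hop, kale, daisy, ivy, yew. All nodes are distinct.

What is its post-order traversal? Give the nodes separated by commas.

The first element of pre-order is the root; it splits in-order into left and right subtrees.
Root bay: left subtree has 2 nodes {poppy, mint}, right has 8 {tulip, lily, sage, hop, kale, daisy, ivy, yew}.
  Root mint: left subtree has 1 node {poppy}, right has 0 { }.
  Root daisy: left subtree has 5 nodes {tulip, lily, sage, hop, kale}, right has 2 {ivy, yew}.
    Root kale: left subtree has 4 nodes {tulip, lily, sage, hop}, right has 0 { }.
      Root tulip: left subtree has 0 nodes { }, right has 3 {lily, sage, hop}.
        Root lily: left subtree has 0 nodes { }, right has 2 {sage, hop}.
          Root hop: left subtree has 1 node {sage}, right has 0 { }.
    Root ivy: left subtree has 0 nodes { }, right has 1 {yew}.

poppy, mint, sage, hop, lily, tulip, kale, yew, ivy, daisy, bay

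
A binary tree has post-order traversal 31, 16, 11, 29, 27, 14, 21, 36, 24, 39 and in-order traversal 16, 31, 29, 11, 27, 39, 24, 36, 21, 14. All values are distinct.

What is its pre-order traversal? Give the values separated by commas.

39, 27, 29, 16, 31, 11, 24, 36, 21, 14

The last element of post-order is the root; it splits in-order into left and right subtrees.
Root 39: left subtree has 5 nodes {16, 31, 29, 11, 27}, right has 4 {24, 36, 21, 14}.
  Root 27: left subtree has 4 nodes {16, 31, 29, 11}, right has 0 { }.
    Root 29: left subtree has 2 nodes {16, 31}, right has 1 {11}.
      Root 16: left subtree has 0 nodes { }, right has 1 {31}.
  Root 24: left subtree has 0 nodes { }, right has 3 {36, 21, 14}.
    Root 36: left subtree has 0 nodes { }, right has 2 {21, 14}.
      Root 21: left subtree has 0 nodes { }, right has 1 {14}.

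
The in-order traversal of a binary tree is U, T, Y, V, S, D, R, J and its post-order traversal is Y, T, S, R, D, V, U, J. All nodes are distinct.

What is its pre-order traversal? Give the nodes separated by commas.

The last element of post-order is the root; it splits in-order into left and right subtrees.
Root J: left subtree has 7 nodes {U, T, Y, V, S, D, R}, right has 0 { }.
  Root U: left subtree has 0 nodes { }, right has 6 {T, Y, V, S, D, R}.
    Root V: left subtree has 2 nodes {T, Y}, right has 3 {S, D, R}.
      Root T: left subtree has 0 nodes { }, right has 1 {Y}.
      Root D: left subtree has 1 node {S}, right has 1 {R}.

J, U, V, T, Y, D, S, R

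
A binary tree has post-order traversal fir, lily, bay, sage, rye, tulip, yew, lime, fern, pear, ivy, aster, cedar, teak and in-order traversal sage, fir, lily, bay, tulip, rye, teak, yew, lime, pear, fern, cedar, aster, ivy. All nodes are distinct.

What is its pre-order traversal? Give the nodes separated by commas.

The last element of post-order is the root; it splits in-order into left and right subtrees.
Root teak: left subtree has 6 nodes {sage, fir, lily, bay, tulip, rye}, right has 7 {yew, lime, pear, fern, cedar, aster, ivy}.
  Root tulip: left subtree has 4 nodes {sage, fir, lily, bay}, right has 1 {rye}.
    Root sage: left subtree has 0 nodes { }, right has 3 {fir, lily, bay}.
      Root bay: left subtree has 2 nodes {fir, lily}, right has 0 { }.
        Root lily: left subtree has 1 node {fir}, right has 0 { }.
  Root cedar: left subtree has 4 nodes {yew, lime, pear, fern}, right has 2 {aster, ivy}.
    Root pear: left subtree has 2 nodes {yew, lime}, right has 1 {fern}.
      Root lime: left subtree has 1 node {yew}, right has 0 { }.
    Root aster: left subtree has 0 nodes { }, right has 1 {ivy}.

teak, tulip, sage, bay, lily, fir, rye, cedar, pear, lime, yew, fern, aster, ivy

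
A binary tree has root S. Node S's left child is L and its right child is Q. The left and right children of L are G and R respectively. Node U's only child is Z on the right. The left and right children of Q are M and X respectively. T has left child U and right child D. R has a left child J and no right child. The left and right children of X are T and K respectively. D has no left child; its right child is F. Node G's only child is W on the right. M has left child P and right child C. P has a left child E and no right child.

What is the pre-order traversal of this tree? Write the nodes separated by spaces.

S L G W R J Q M P E C X T U Z D F K

Pre-order visits the node, then its left subtree, then its right subtree.
Visit S.
At S: go left to L.
  Visit L.
  At L: go left to G.
    Visit G.
    At G: no left child.
    At G: go right to W.
      W is a leaf — visit W.
  At L: go right to R.
    Visit R.
    At R: go left to J.
      J is a leaf — visit J.
    At R: no right child.
At S: go right to Q.
  Visit Q.
  At Q: go left to M.
    Visit M.
    At M: go left to P.
      Visit P.
      At P: go left to E.
        E is a leaf — visit E.
      At P: no right child.
    At M: go right to C.
      C is a leaf — visit C.
  At Q: go right to X.
    Visit X.
    At X: go left to T.
      Visit T.
      At T: go left to U.
        Visit U.
        At U: no left child.
        At U: go right to Z.
          Z is a leaf — visit Z.
      At T: go right to D.
        Visit D.
        At D: no left child.
        At D: go right to F.
          F is a leaf — visit F.
    At X: go right to K.
      K is a leaf — visit K.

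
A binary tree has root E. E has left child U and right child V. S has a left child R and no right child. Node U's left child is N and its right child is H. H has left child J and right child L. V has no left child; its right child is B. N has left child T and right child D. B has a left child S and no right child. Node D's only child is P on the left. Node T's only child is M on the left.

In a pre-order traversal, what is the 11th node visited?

Pre-order visits the node, then its left subtree, then its right subtree.
Visit E.
At E: go left to U.
  Visit U.
  At U: go left to N.
    Visit N.
    At N: go left to T.
      Visit T.
      At T: go left to M.
        M is a leaf — visit M.
      At T: no right child.
    At N: go right to D.
      Visit D.
      At D: go left to P.
        P is a leaf — visit P.
      At D: no right child.
  At U: go right to H.
    Visit H.
    At H: go left to J.
      J is a leaf — visit J.
    At H: go right to L.
      L is a leaf — visit L.
At E: go right to V.
  Visit V.
  At V: no left child.
  At V: go right to B.
    Visit B.
    At B: go left to S.
      Visit S.
      At S: go left to R.
        R is a leaf — visit R.
      At S: no right child.
    At B: no right child.
Full pre-order sequence: E, U, N, T, M, D, P, H, J, L, V, B, S, R.

V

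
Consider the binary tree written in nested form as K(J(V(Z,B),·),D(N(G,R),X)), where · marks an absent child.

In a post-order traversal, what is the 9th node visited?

Post-order visits the left subtree, then the right subtree, then the node.
At K: go left to J.
  At J: go left to V.
    At V: go left to Z.
      Z is a leaf — visit Z.
    At V: go right to B.
      B is a leaf — visit B.
    Visit V.
  At J: no right child.
  Visit J.
At K: go right to D.
  At D: go left to N.
    At N: go left to G.
      G is a leaf — visit G.
    At N: go right to R.
      R is a leaf — visit R.
    Visit N.
  At D: go right to X.
    X is a leaf — visit X.
  Visit D.
Visit K.
Full post-order sequence: Z, B, V, J, G, R, N, X, D, K.

D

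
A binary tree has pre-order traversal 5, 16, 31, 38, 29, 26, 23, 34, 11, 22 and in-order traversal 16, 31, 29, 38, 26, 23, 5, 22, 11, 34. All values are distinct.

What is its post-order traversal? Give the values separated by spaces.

The first element of pre-order is the root; it splits in-order into left and right subtrees.
Root 5: left subtree has 6 nodes {16, 31, 29, 38, 26, 23}, right has 3 {22, 11, 34}.
  Root 16: left subtree has 0 nodes { }, right has 5 {31, 29, 38, 26, 23}.
    Root 31: left subtree has 0 nodes { }, right has 4 {29, 38, 26, 23}.
      Root 38: left subtree has 1 node {29}, right has 2 {26, 23}.
        Root 26: left subtree has 0 nodes { }, right has 1 {23}.
  Root 34: left subtree has 2 nodes {22, 11}, right has 0 { }.
    Root 11: left subtree has 1 node {22}, right has 0 { }.

29 23 26 38 31 16 22 11 34 5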